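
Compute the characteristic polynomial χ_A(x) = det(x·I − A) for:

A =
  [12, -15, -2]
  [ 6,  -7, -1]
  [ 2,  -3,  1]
x^3 - 6*x^2 + 12*x - 8

Expanding det(x·I − A) (e.g. by cofactor expansion or by noting that A is similar to its Jordan form J, which has the same characteristic polynomial as A) gives
  χ_A(x) = x^3 - 6*x^2 + 12*x - 8
which factors as (x - 2)^3. The eigenvalues (with algebraic multiplicities) are λ = 2 with multiplicity 3.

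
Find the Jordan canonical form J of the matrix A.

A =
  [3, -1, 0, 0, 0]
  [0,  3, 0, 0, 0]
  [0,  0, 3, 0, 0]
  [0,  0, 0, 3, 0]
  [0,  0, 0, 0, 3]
J_2(3) ⊕ J_1(3) ⊕ J_1(3) ⊕ J_1(3)

The characteristic polynomial is
  det(x·I − A) = x^5 - 15*x^4 + 90*x^3 - 270*x^2 + 405*x - 243 = (x - 3)^5

Eigenvalues and multiplicities (the geometric multiplicity of λ is n − rank(A − λI), which equals the number of Jordan blocks for λ):
  λ = 3: algebraic multiplicity = 5, geometric multiplicity = 4

Determining the block sizes for each eigenvalue:
  λ = 3: 4 blocks summing to 5 forces exactly one block of size 2 and the rest size 1 → block sizes [2, 1, 1, 1]

Assembling the blocks gives a Jordan form
J =
  [3, 1, 0, 0, 0]
  [0, 3, 0, 0, 0]
  [0, 0, 3, 0, 0]
  [0, 0, 0, 3, 0]
  [0, 0, 0, 0, 3]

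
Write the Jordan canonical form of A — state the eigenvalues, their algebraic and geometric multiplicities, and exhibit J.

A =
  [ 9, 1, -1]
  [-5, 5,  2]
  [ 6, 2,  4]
J_3(6)

The characteristic polynomial is
  det(x·I − A) = x^3 - 18*x^2 + 108*x - 216 = (x - 6)^3

Eigenvalues and multiplicities (the geometric multiplicity of λ is n − rank(A − λI), which equals the number of Jordan blocks for λ):
  λ = 6: algebraic multiplicity = 3, geometric multiplicity = 1

Determining the block sizes for each eigenvalue:
  λ = 6: one block (gm = 1), so the single block has size am = 3 → block sizes [3]

Assembling the blocks gives a Jordan form
J =
  [6, 1, 0]
  [0, 6, 1]
  [0, 0, 6]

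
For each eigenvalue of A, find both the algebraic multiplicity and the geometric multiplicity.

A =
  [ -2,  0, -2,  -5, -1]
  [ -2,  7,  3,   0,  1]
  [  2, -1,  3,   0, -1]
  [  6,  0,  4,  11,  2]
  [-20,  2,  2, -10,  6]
λ = 1: alg = 1, geom = 1; λ = 6: alg = 4, geom = 2

Step 1 — factor the characteristic polynomial to read off the algebraic multiplicities:
  χ_A(x) = (x - 6)^4*(x - 1)

Step 2 — compute geometric multiplicities via the rank-nullity identity g(λ) = n − rank(A − λI):
  rank(A − (1)·I) = 4, so dim ker(A − (1)·I) = n − 4 = 1
  rank(A − (6)·I) = 3, so dim ker(A − (6)·I) = n − 3 = 2

Summary:
  λ = 1: algebraic multiplicity = 1, geometric multiplicity = 1
  λ = 6: algebraic multiplicity = 4, geometric multiplicity = 2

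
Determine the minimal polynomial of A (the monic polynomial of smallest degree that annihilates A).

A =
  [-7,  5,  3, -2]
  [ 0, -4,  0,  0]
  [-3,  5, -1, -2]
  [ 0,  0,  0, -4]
x^2 + 8*x + 16

The characteristic polynomial is χ_A(x) = (x + 4)^4, so the eigenvalues are known. The minimal polynomial is
  m_A(x) = Π_λ (x − λ)^{k_λ}
where k_λ is the size of the *largest* Jordan block for λ (equivalently, the smallest k with (A − λI)^k v = 0 for every generalised eigenvector v of λ).

  λ = -4: largest Jordan block has size 2, contributing (x + 4)^2

So m_A(x) = (x + 4)^2 = x^2 + 8*x + 16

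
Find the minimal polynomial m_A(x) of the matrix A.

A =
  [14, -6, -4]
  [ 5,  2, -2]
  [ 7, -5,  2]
x^3 - 18*x^2 + 108*x - 216

The characteristic polynomial is χ_A(x) = (x - 6)^3, so the eigenvalues are known. The minimal polynomial is
  m_A(x) = Π_λ (x − λ)^{k_λ}
where k_λ is the size of the *largest* Jordan block for λ (equivalently, the smallest k with (A − λI)^k v = 0 for every generalised eigenvector v of λ).

  λ = 6: largest Jordan block has size 3, contributing (x − 6)^3

So m_A(x) = (x - 6)^3 = x^3 - 18*x^2 + 108*x - 216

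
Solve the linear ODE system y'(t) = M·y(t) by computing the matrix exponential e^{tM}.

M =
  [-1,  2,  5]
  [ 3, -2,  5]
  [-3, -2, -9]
e^{tM} =
  [3*t*exp(-4*t) + exp(-4*t), 2*t*exp(-4*t), 5*t*exp(-4*t)]
  [3*t*exp(-4*t), 2*t*exp(-4*t) + exp(-4*t), 5*t*exp(-4*t)]
  [-3*t*exp(-4*t), -2*t*exp(-4*t), -5*t*exp(-4*t) + exp(-4*t)]

Strategy: write M = P · J · P⁻¹ where J is a Jordan canonical form, so e^{tM} = P · e^{tJ} · P⁻¹, and e^{tJ} can be computed block-by-block.

M has Jordan form
J =
  [-4,  1,  0]
  [ 0, -4,  0]
  [ 0,  0, -4]
(up to reordering of blocks).

Per-block formulas:
  For a 2×2 Jordan block J_2(-4): exp(t · J_2(-4)) = e^(-4t)·(I + t·N), where N is the 2×2 nilpotent shift.
  For a 1×1 block at λ = -4: exp(t · [-4]) = [e^(-4t)].

After assembling e^{tJ} and conjugating by P, we get:

e^{tM} =
  [3*t*exp(-4*t) + exp(-4*t), 2*t*exp(-4*t), 5*t*exp(-4*t)]
  [3*t*exp(-4*t), 2*t*exp(-4*t) + exp(-4*t), 5*t*exp(-4*t)]
  [-3*t*exp(-4*t), -2*t*exp(-4*t), -5*t*exp(-4*t) + exp(-4*t)]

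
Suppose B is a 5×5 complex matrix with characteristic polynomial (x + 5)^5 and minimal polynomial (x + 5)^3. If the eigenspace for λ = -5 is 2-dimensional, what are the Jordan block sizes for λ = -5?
Block sizes for λ = -5: [3, 2]

Step 1 — from the characteristic polynomial, algebraic multiplicity of λ = -5 is 5. From dim ker(B − (-5)·I) = 2, there are exactly 2 Jordan blocks for λ = -5.
Step 2 — from the minimal polynomial, the factor (x + 5)^3 tells us the largest block for λ = -5 has size 3.
Step 3 — with total size 5, 2 blocks, and largest block 3, the block sizes (in nonincreasing order) are [3, 2].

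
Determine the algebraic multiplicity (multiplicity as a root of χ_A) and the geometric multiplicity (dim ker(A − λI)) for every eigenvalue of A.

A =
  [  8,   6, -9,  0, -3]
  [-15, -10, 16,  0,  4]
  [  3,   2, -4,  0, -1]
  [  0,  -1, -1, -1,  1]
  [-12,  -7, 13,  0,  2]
λ = -1: alg = 5, geom = 3

Step 1 — factor the characteristic polynomial to read off the algebraic multiplicities:
  χ_A(x) = (x + 1)^5

Step 2 — compute geometric multiplicities via the rank-nullity identity g(λ) = n − rank(A − λI):
  rank(A − (-1)·I) = 2, so dim ker(A − (-1)·I) = n − 2 = 3

Summary:
  λ = -1: algebraic multiplicity = 5, geometric multiplicity = 3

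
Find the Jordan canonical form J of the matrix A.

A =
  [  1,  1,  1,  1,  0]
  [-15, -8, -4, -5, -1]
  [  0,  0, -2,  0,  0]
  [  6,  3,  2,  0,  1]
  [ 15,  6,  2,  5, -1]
J_3(-2) ⊕ J_2(-2)

The characteristic polynomial is
  det(x·I − A) = x^5 + 10*x^4 + 40*x^3 + 80*x^2 + 80*x + 32 = (x + 2)^5

Eigenvalues and multiplicities (the geometric multiplicity of λ is n − rank(A − λI), which equals the number of Jordan blocks for λ):
  λ = -2: algebraic multiplicity = 5, geometric multiplicity = 2

Determining the block sizes for each eigenvalue:
  λ = -2: with am = 5 and gm = 2, the partition is not yet determined (e.g. several partitions of 5 into 2 parts exist). Let N = A − (-2)·I. Computing rank(N^1) = 3, rank(N^2) = 1, rank(N^3) = 0; the number of blocks of size ≥ j is rank(N^{j−1}) − rank(N^j), giving [2, 2, 1]. So we have 1 block(s) of size 3, 1 block(s) of size 2 → block sizes [3, 2]

Assembling the blocks gives a Jordan form
J =
  [-2,  1,  0,  0,  0]
  [ 0, -2,  1,  0,  0]
  [ 0,  0, -2,  0,  0]
  [ 0,  0,  0, -2,  1]
  [ 0,  0,  0,  0, -2]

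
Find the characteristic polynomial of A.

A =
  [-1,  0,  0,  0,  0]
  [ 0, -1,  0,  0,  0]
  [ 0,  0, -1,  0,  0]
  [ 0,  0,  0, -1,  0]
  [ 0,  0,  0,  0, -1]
x^5 + 5*x^4 + 10*x^3 + 10*x^2 + 5*x + 1

Expanding det(x·I − A) (e.g. by cofactor expansion or by noting that A is similar to its Jordan form J, which has the same characteristic polynomial as A) gives
  χ_A(x) = x^5 + 5*x^4 + 10*x^3 + 10*x^2 + 5*x + 1
which factors as (x + 1)^5. The eigenvalues (with algebraic multiplicities) are λ = -1 with multiplicity 5.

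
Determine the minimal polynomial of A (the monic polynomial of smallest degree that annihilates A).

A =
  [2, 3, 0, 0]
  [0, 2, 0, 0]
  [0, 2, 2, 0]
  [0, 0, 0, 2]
x^2 - 4*x + 4

The characteristic polynomial is χ_A(x) = (x - 2)^4, so the eigenvalues are known. The minimal polynomial is
  m_A(x) = Π_λ (x − λ)^{k_λ}
where k_λ is the size of the *largest* Jordan block for λ (equivalently, the smallest k with (A − λI)^k v = 0 for every generalised eigenvector v of λ).

  λ = 2: largest Jordan block has size 2, contributing (x − 2)^2

So m_A(x) = (x - 2)^2 = x^2 - 4*x + 4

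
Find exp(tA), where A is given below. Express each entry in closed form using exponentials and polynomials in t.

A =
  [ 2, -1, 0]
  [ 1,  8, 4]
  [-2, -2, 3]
e^{tA} =
  [t*exp(5*t) - exp(5*t) + 2*exp(3*t), -t*exp(5*t), -2*t*exp(5*t) + exp(5*t) - exp(3*t)]
  [-3*t*exp(5*t) + 2*exp(5*t) - 2*exp(3*t), 3*t*exp(5*t) + exp(5*t), 6*t*exp(5*t) - exp(5*t) + exp(3*t)]
  [2*t*exp(5*t) - 2*exp(5*t) + 2*exp(3*t), -2*t*exp(5*t), -4*t*exp(5*t) + 2*exp(5*t) - exp(3*t)]

Strategy: write A = P · J · P⁻¹ where J is a Jordan canonical form, so e^{tA} = P · e^{tJ} · P⁻¹, and e^{tJ} can be computed block-by-block.

A has Jordan form
J =
  [3, 0, 0]
  [0, 5, 1]
  [0, 0, 5]
(up to reordering of blocks).

Per-block formulas:
  For a 2×2 Jordan block J_2(5): exp(t · J_2(5)) = e^(5t)·(I + t·N), where N is the 2×2 nilpotent shift.
  For a 1×1 block at λ = 3: exp(t · [3]) = [e^(3t)].

After assembling e^{tJ} and conjugating by P, we get:

e^{tA} =
  [t*exp(5*t) - exp(5*t) + 2*exp(3*t), -t*exp(5*t), -2*t*exp(5*t) + exp(5*t) - exp(3*t)]
  [-3*t*exp(5*t) + 2*exp(5*t) - 2*exp(3*t), 3*t*exp(5*t) + exp(5*t), 6*t*exp(5*t) - exp(5*t) + exp(3*t)]
  [2*t*exp(5*t) - 2*exp(5*t) + 2*exp(3*t), -2*t*exp(5*t), -4*t*exp(5*t) + 2*exp(5*t) - exp(3*t)]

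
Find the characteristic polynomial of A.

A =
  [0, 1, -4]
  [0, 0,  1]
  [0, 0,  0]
x^3

Expanding det(x·I − A) (e.g. by cofactor expansion or by noting that A is similar to its Jordan form J, which has the same characteristic polynomial as A) gives
  χ_A(x) = x^3
which factors as x^3. The eigenvalues (with algebraic multiplicities) are λ = 0 with multiplicity 3.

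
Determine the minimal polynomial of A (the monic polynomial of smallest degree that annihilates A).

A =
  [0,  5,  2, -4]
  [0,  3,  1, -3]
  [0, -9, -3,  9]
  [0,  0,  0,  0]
x^3

The characteristic polynomial is χ_A(x) = x^4, so the eigenvalues are known. The minimal polynomial is
  m_A(x) = Π_λ (x − λ)^{k_λ}
where k_λ is the size of the *largest* Jordan block for λ (equivalently, the smallest k with (A − λI)^k v = 0 for every generalised eigenvector v of λ).

  λ = 0: largest Jordan block has size 3, contributing (x − 0)^3

So m_A(x) = x^3 = x^3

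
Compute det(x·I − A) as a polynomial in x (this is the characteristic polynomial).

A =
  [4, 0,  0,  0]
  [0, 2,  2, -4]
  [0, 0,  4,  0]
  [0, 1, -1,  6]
x^4 - 16*x^3 + 96*x^2 - 256*x + 256

Expanding det(x·I − A) (e.g. by cofactor expansion or by noting that A is similar to its Jordan form J, which has the same characteristic polynomial as A) gives
  χ_A(x) = x^4 - 16*x^3 + 96*x^2 - 256*x + 256
which factors as (x - 4)^4. The eigenvalues (with algebraic multiplicities) are λ = 4 with multiplicity 4.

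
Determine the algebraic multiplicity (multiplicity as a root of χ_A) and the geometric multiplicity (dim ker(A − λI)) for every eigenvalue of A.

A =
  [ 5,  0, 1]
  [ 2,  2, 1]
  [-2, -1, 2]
λ = 3: alg = 3, geom = 1

Step 1 — factor the characteristic polynomial to read off the algebraic multiplicities:
  χ_A(x) = (x - 3)^3

Step 2 — compute geometric multiplicities via the rank-nullity identity g(λ) = n − rank(A − λI):
  rank(A − (3)·I) = 2, so dim ker(A − (3)·I) = n − 2 = 1

Summary:
  λ = 3: algebraic multiplicity = 3, geometric multiplicity = 1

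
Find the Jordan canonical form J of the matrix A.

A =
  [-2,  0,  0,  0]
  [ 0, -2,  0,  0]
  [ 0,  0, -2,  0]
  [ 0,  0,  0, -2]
J_1(-2) ⊕ J_1(-2) ⊕ J_1(-2) ⊕ J_1(-2)

The characteristic polynomial is
  det(x·I − A) = x^4 + 8*x^3 + 24*x^2 + 32*x + 16 = (x + 2)^4

Eigenvalues and multiplicities (the geometric multiplicity of λ is n − rank(A − λI), which equals the number of Jordan blocks for λ):
  λ = -2: algebraic multiplicity = 4, geometric multiplicity = 4

Determining the block sizes for each eigenvalue:
  λ = -2: gm = am = 4, so every block has size 1 → block sizes [1, 1, 1, 1]

Assembling the blocks gives a Jordan form
J =
  [-2,  0,  0,  0]
  [ 0, -2,  0,  0]
  [ 0,  0, -2,  0]
  [ 0,  0,  0, -2]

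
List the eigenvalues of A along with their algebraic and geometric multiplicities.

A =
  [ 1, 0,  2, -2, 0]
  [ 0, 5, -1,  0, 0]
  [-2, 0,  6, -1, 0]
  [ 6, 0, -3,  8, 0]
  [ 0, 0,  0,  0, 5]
λ = 5: alg = 5, geom = 3

Step 1 — factor the characteristic polynomial to read off the algebraic multiplicities:
  χ_A(x) = (x - 5)^5

Step 2 — compute geometric multiplicities via the rank-nullity identity g(λ) = n − rank(A − λI):
  rank(A − (5)·I) = 2, so dim ker(A − (5)·I) = n − 2 = 3

Summary:
  λ = 5: algebraic multiplicity = 5, geometric multiplicity = 3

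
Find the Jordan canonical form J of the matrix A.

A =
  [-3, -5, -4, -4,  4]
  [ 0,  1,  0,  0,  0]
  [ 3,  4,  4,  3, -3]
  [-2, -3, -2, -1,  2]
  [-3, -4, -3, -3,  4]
J_2(1) ⊕ J_2(1) ⊕ J_1(1)

The characteristic polynomial is
  det(x·I − A) = x^5 - 5*x^4 + 10*x^3 - 10*x^2 + 5*x - 1 = (x - 1)^5

Eigenvalues and multiplicities (the geometric multiplicity of λ is n − rank(A − λI), which equals the number of Jordan blocks for λ):
  λ = 1: algebraic multiplicity = 5, geometric multiplicity = 3

Determining the block sizes for each eigenvalue:
  λ = 1: with am = 5 and gm = 3, the partition is not yet determined (e.g. several partitions of 5 into 3 parts exist). Let N = A − (1)·I. Computing rank(N^1) = 2, rank(N^2) = 0; the number of blocks of size ≥ j is rank(N^{j−1}) − rank(N^j), giving [3, 2]. So we have 2 block(s) of size 2, 1 block(s) of size 1 → block sizes [2, 2, 1]

Assembling the blocks gives a Jordan form
J =
  [1, 1, 0, 0, 0]
  [0, 1, 0, 0, 0]
  [0, 0, 1, 1, 0]
  [0, 0, 0, 1, 0]
  [0, 0, 0, 0, 1]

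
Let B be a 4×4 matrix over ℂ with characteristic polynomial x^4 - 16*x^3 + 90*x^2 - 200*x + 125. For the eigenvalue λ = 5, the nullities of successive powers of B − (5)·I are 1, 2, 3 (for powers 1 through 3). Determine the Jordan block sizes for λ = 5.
Block sizes for λ = 5: [3]

From the dimensions of kernels of powers, the number of Jordan blocks of size at least j is d_j − d_{j−1} where d_j = dim ker(N^j) (with d_0 = 0). Computing the differences gives [1, 1, 1].
The number of blocks of size exactly k is (#blocks of size ≥ k) − (#blocks of size ≥ k + 1), so the partition is: 1 block(s) of size 3.
In nonincreasing order the block sizes are [3].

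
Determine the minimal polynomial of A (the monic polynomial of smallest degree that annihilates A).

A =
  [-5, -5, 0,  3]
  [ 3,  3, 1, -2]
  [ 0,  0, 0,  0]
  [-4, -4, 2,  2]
x^3

The characteristic polynomial is χ_A(x) = x^4, so the eigenvalues are known. The minimal polynomial is
  m_A(x) = Π_λ (x − λ)^{k_λ}
where k_λ is the size of the *largest* Jordan block for λ (equivalently, the smallest k with (A − λI)^k v = 0 for every generalised eigenvector v of λ).

  λ = 0: largest Jordan block has size 3, contributing (x − 0)^3

So m_A(x) = x^3 = x^3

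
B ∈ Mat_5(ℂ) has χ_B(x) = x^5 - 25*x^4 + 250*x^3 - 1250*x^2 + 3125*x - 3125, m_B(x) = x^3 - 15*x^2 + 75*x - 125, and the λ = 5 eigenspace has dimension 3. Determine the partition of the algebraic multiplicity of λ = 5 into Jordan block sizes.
Block sizes for λ = 5: [3, 1, 1]

Step 1 — from the characteristic polynomial, algebraic multiplicity of λ = 5 is 5. From dim ker(B − (5)·I) = 3, there are exactly 3 Jordan blocks for λ = 5.
Step 2 — from the minimal polynomial, the factor (x − 5)^3 tells us the largest block for λ = 5 has size 3.
Step 3 — with total size 5, 3 blocks, and largest block 3, the block sizes (in nonincreasing order) are [3, 1, 1].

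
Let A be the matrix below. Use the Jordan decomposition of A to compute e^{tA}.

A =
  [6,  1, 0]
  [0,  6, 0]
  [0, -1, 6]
e^{tA} =
  [exp(6*t), t*exp(6*t), 0]
  [0, exp(6*t), 0]
  [0, -t*exp(6*t), exp(6*t)]

Strategy: write A = P · J · P⁻¹ where J is a Jordan canonical form, so e^{tA} = P · e^{tJ} · P⁻¹, and e^{tJ} can be computed block-by-block.

A has Jordan form
J =
  [6, 1, 0]
  [0, 6, 0]
  [0, 0, 6]
(up to reordering of blocks).

Per-block formulas:
  For a 1×1 block at λ = 6: exp(t · [6]) = [e^(6t)].
  For a 2×2 Jordan block J_2(6): exp(t · J_2(6)) = e^(6t)·(I + t·N), where N is the 2×2 nilpotent shift.

After assembling e^{tJ} and conjugating by P, we get:

e^{tA} =
  [exp(6*t), t*exp(6*t), 0]
  [0, exp(6*t), 0]
  [0, -t*exp(6*t), exp(6*t)]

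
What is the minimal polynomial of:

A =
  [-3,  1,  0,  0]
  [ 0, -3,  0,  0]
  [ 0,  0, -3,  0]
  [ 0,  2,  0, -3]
x^2 + 6*x + 9

The characteristic polynomial is χ_A(x) = (x + 3)^4, so the eigenvalues are known. The minimal polynomial is
  m_A(x) = Π_λ (x − λ)^{k_λ}
where k_λ is the size of the *largest* Jordan block for λ (equivalently, the smallest k with (A − λI)^k v = 0 for every generalised eigenvector v of λ).

  λ = -3: largest Jordan block has size 2, contributing (x + 3)^2

So m_A(x) = (x + 3)^2 = x^2 + 6*x + 9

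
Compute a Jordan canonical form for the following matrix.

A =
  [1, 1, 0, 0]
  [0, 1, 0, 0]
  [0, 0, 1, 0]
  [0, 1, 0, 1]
J_2(1) ⊕ J_1(1) ⊕ J_1(1)

The characteristic polynomial is
  det(x·I − A) = x^4 - 4*x^3 + 6*x^2 - 4*x + 1 = (x - 1)^4

Eigenvalues and multiplicities (the geometric multiplicity of λ is n − rank(A − λI), which equals the number of Jordan blocks for λ):
  λ = 1: algebraic multiplicity = 4, geometric multiplicity = 3

Determining the block sizes for each eigenvalue:
  λ = 1: 3 blocks summing to 4 forces exactly one block of size 2 and the rest size 1 → block sizes [2, 1, 1]

Assembling the blocks gives a Jordan form
J =
  [1, 1, 0, 0]
  [0, 1, 0, 0]
  [0, 0, 1, 0]
  [0, 0, 0, 1]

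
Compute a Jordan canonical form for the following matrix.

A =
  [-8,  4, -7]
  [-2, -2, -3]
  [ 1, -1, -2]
J_3(-4)

The characteristic polynomial is
  det(x·I − A) = x^3 + 12*x^2 + 48*x + 64 = (x + 4)^3

Eigenvalues and multiplicities (the geometric multiplicity of λ is n − rank(A − λI), which equals the number of Jordan blocks for λ):
  λ = -4: algebraic multiplicity = 3, geometric multiplicity = 1

Determining the block sizes for each eigenvalue:
  λ = -4: one block (gm = 1), so the single block has size am = 3 → block sizes [3]

Assembling the blocks gives a Jordan form
J =
  [-4,  1,  0]
  [ 0, -4,  1]
  [ 0,  0, -4]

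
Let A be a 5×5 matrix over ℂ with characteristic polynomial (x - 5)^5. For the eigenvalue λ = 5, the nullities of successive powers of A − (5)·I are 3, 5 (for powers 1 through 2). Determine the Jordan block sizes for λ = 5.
Block sizes for λ = 5: [2, 2, 1]

From the dimensions of kernels of powers, the number of Jordan blocks of size at least j is d_j − d_{j−1} where d_j = dim ker(N^j) (with d_0 = 0). Computing the differences gives [3, 2].
The number of blocks of size exactly k is (#blocks of size ≥ k) − (#blocks of size ≥ k + 1), so the partition is: 1 block(s) of size 1, 2 block(s) of size 2.
In nonincreasing order the block sizes are [2, 2, 1].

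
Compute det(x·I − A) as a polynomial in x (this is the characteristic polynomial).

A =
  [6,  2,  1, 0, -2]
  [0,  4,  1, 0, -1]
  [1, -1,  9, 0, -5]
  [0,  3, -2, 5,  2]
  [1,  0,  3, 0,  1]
x^5 - 25*x^4 + 250*x^3 - 1250*x^2 + 3125*x - 3125

Expanding det(x·I − A) (e.g. by cofactor expansion or by noting that A is similar to its Jordan form J, which has the same characteristic polynomial as A) gives
  χ_A(x) = x^5 - 25*x^4 + 250*x^3 - 1250*x^2 + 3125*x - 3125
which factors as (x - 5)^5. The eigenvalues (with algebraic multiplicities) are λ = 5 with multiplicity 5.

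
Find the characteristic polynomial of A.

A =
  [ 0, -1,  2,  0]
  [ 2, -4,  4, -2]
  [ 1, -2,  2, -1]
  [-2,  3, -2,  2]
x^4

Expanding det(x·I − A) (e.g. by cofactor expansion or by noting that A is similar to its Jordan form J, which has the same characteristic polynomial as A) gives
  χ_A(x) = x^4
which factors as x^4. The eigenvalues (with algebraic multiplicities) are λ = 0 with multiplicity 4.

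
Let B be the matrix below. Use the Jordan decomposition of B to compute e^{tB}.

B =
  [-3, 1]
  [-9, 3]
e^{tB} =
  [1 - 3*t, t]
  [-9*t, 3*t + 1]

Strategy: write B = P · J · P⁻¹ where J is a Jordan canonical form, so e^{tB} = P · e^{tJ} · P⁻¹, and e^{tJ} can be computed block-by-block.

B has Jordan form
J =
  [0, 1]
  [0, 0]
(up to reordering of blocks).

Per-block formulas:
  For a 2×2 Jordan block J_2(0): exp(t · J_2(0)) = e^(0t)·(I + t·N), where N is the 2×2 nilpotent shift.

After assembling e^{tJ} and conjugating by P, we get:

e^{tB} =
  [1 - 3*t, t]
  [-9*t, 3*t + 1]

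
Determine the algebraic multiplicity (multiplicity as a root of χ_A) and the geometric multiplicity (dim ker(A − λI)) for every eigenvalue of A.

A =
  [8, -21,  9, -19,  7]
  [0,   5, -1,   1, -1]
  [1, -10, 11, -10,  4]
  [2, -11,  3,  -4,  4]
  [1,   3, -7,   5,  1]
λ = 3: alg = 3, geom = 1; λ = 6: alg = 2, geom = 1

Step 1 — factor the characteristic polynomial to read off the algebraic multiplicities:
  χ_A(x) = (x - 6)^2*(x - 3)^3

Step 2 — compute geometric multiplicities via the rank-nullity identity g(λ) = n − rank(A − λI):
  rank(A − (3)·I) = 4, so dim ker(A − (3)·I) = n − 4 = 1
  rank(A − (6)·I) = 4, so dim ker(A − (6)·I) = n − 4 = 1

Summary:
  λ = 3: algebraic multiplicity = 3, geometric multiplicity = 1
  λ = 6: algebraic multiplicity = 2, geometric multiplicity = 1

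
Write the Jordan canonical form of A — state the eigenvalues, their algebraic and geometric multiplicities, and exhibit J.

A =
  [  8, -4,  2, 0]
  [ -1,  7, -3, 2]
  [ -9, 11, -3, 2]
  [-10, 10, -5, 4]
J_3(4) ⊕ J_1(4)

The characteristic polynomial is
  det(x·I − A) = x^4 - 16*x^3 + 96*x^2 - 256*x + 256 = (x - 4)^4

Eigenvalues and multiplicities (the geometric multiplicity of λ is n − rank(A − λI), which equals the number of Jordan blocks for λ):
  λ = 4: algebraic multiplicity = 4, geometric multiplicity = 2

Determining the block sizes for each eigenvalue:
  λ = 4: with am = 4 and gm = 2, the partition is not yet determined (e.g. several partitions of 4 into 2 parts exist). Let N = A − (4)·I. Computing rank(N^1) = 2, rank(N^2) = 1, rank(N^3) = 0; the number of blocks of size ≥ j is rank(N^{j−1}) − rank(N^j), giving [2, 1, 1]. So we have 1 block(s) of size 3, 1 block(s) of size 1 → block sizes [3, 1]

Assembling the blocks gives a Jordan form
J =
  [4, 1, 0, 0]
  [0, 4, 1, 0]
  [0, 0, 4, 0]
  [0, 0, 0, 4]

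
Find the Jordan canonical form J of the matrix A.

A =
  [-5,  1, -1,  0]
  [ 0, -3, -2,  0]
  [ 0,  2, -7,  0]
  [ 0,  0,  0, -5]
J_2(-5) ⊕ J_1(-5) ⊕ J_1(-5)

The characteristic polynomial is
  det(x·I − A) = x^4 + 20*x^3 + 150*x^2 + 500*x + 625 = (x + 5)^4

Eigenvalues and multiplicities (the geometric multiplicity of λ is n − rank(A − λI), which equals the number of Jordan blocks for λ):
  λ = -5: algebraic multiplicity = 4, geometric multiplicity = 3

Determining the block sizes for each eigenvalue:
  λ = -5: 3 blocks summing to 4 forces exactly one block of size 2 and the rest size 1 → block sizes [2, 1, 1]

Assembling the blocks gives a Jordan form
J =
  [-5,  1,  0,  0]
  [ 0, -5,  0,  0]
  [ 0,  0, -5,  0]
  [ 0,  0,  0, -5]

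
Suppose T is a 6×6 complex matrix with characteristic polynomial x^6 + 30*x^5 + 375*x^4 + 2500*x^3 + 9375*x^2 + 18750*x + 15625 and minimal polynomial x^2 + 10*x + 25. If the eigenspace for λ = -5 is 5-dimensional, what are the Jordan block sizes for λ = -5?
Block sizes for λ = -5: [2, 1, 1, 1, 1]

Step 1 — from the characteristic polynomial, algebraic multiplicity of λ = -5 is 6. From dim ker(T − (-5)·I) = 5, there are exactly 5 Jordan blocks for λ = -5.
Step 2 — from the minimal polynomial, the factor (x + 5)^2 tells us the largest block for λ = -5 has size 2.
Step 3 — with total size 6, 5 blocks, and largest block 2, the block sizes (in nonincreasing order) are [2, 1, 1, 1, 1].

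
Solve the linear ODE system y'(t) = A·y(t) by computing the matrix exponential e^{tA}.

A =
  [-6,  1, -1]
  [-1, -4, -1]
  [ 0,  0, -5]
e^{tA} =
  [-t*exp(-5*t) + exp(-5*t), t*exp(-5*t), -t*exp(-5*t)]
  [-t*exp(-5*t), t*exp(-5*t) + exp(-5*t), -t*exp(-5*t)]
  [0, 0, exp(-5*t)]

Strategy: write A = P · J · P⁻¹ where J is a Jordan canonical form, so e^{tA} = P · e^{tJ} · P⁻¹, and e^{tJ} can be computed block-by-block.

A has Jordan form
J =
  [-5,  1,  0]
  [ 0, -5,  0]
  [ 0,  0, -5]
(up to reordering of blocks).

Per-block formulas:
  For a 1×1 block at λ = -5: exp(t · [-5]) = [e^(-5t)].
  For a 2×2 Jordan block J_2(-5): exp(t · J_2(-5)) = e^(-5t)·(I + t·N), where N is the 2×2 nilpotent shift.

After assembling e^{tJ} and conjugating by P, we get:

e^{tA} =
  [-t*exp(-5*t) + exp(-5*t), t*exp(-5*t), -t*exp(-5*t)]
  [-t*exp(-5*t), t*exp(-5*t) + exp(-5*t), -t*exp(-5*t)]
  [0, 0, exp(-5*t)]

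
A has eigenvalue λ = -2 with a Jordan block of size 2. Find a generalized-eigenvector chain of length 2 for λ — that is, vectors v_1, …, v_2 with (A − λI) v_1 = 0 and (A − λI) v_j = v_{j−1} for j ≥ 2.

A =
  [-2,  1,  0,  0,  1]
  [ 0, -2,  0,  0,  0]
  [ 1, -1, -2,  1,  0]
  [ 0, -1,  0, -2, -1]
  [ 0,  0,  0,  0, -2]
A Jordan chain for λ = -2 of length 2:
v_1 = (0, 0, 1, 0, 0)ᵀ
v_2 = (1, 0, 0, 0, 0)ᵀ

Let N = A − (-2)·I. We want v_2 with N^2 v_2 = 0 but N^1 v_2 ≠ 0; then v_{j-1} := N · v_j for j = 2, …, 2.

Pick v_2 = (1, 0, 0, 0, 0)ᵀ.
Then v_1 = N · v_2 = (0, 0, 1, 0, 0)ᵀ.

Sanity check: (A − (-2)·I) v_1 = (0, 0, 0, 0, 0)ᵀ = 0. ✓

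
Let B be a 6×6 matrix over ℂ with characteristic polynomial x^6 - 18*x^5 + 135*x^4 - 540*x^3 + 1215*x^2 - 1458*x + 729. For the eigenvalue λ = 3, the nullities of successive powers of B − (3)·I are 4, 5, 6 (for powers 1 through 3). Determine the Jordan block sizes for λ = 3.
Block sizes for λ = 3: [3, 1, 1, 1]

From the dimensions of kernels of powers, the number of Jordan blocks of size at least j is d_j − d_{j−1} where d_j = dim ker(N^j) (with d_0 = 0). Computing the differences gives [4, 1, 1].
The number of blocks of size exactly k is (#blocks of size ≥ k) − (#blocks of size ≥ k + 1), so the partition is: 3 block(s) of size 1, 1 block(s) of size 3.
In nonincreasing order the block sizes are [3, 1, 1, 1].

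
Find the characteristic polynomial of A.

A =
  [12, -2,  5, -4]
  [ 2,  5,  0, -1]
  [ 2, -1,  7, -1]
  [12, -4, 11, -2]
x^4 - 22*x^3 + 180*x^2 - 648*x + 864

Expanding det(x·I − A) (e.g. by cofactor expansion or by noting that A is similar to its Jordan form J, which has the same characteristic polynomial as A) gives
  χ_A(x) = x^4 - 22*x^3 + 180*x^2 - 648*x + 864
which factors as (x - 6)^3*(x - 4). The eigenvalues (with algebraic multiplicities) are λ = 4 with multiplicity 1, λ = 6 with multiplicity 3.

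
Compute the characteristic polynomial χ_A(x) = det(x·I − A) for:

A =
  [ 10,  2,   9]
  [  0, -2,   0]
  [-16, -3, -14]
x^3 + 6*x^2 + 12*x + 8

Expanding det(x·I − A) (e.g. by cofactor expansion or by noting that A is similar to its Jordan form J, which has the same characteristic polynomial as A) gives
  χ_A(x) = x^3 + 6*x^2 + 12*x + 8
which factors as (x + 2)^3. The eigenvalues (with algebraic multiplicities) are λ = -2 with multiplicity 3.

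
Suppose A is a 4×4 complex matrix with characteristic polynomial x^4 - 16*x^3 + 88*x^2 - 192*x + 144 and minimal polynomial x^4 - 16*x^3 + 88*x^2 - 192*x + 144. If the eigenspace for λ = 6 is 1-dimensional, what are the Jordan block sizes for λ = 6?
Block sizes for λ = 6: [2]

Step 1 — from the characteristic polynomial, algebraic multiplicity of λ = 6 is 2. From dim ker(A − (6)·I) = 1, there are exactly 1 Jordan blocks for λ = 6.
Step 2 — from the minimal polynomial, the factor (x − 6)^2 tells us the largest block for λ = 6 has size 2.
Step 3 — with total size 2, 1 blocks, and largest block 2, the block sizes (in nonincreasing order) are [2].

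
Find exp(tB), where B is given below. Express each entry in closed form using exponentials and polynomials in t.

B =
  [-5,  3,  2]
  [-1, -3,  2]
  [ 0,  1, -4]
e^{tB} =
  [-t^2*exp(-4*t) - t*exp(-4*t) + exp(-4*t), t^2*exp(-4*t) + 3*t*exp(-4*t), 2*t^2*exp(-4*t) + 2*t*exp(-4*t)]
  [-t*exp(-4*t), t*exp(-4*t) + exp(-4*t), 2*t*exp(-4*t)]
  [-t^2*exp(-4*t)/2, t^2*exp(-4*t)/2 + t*exp(-4*t), t^2*exp(-4*t) + exp(-4*t)]

Strategy: write B = P · J · P⁻¹ where J is a Jordan canonical form, so e^{tB} = P · e^{tJ} · P⁻¹, and e^{tJ} can be computed block-by-block.

B has Jordan form
J =
  [-4,  1,  0]
  [ 0, -4,  1]
  [ 0,  0, -4]
(up to reordering of blocks).

Per-block formulas:
  For a 3×3 Jordan block J_3(-4): exp(t · J_3(-4)) = e^(-4t)·(I + t·N + (t^2/2)·N^2), where N is the 3×3 nilpotent shift.

After assembling e^{tJ} and conjugating by P, we get:

e^{tB} =
  [-t^2*exp(-4*t) - t*exp(-4*t) + exp(-4*t), t^2*exp(-4*t) + 3*t*exp(-4*t), 2*t^2*exp(-4*t) + 2*t*exp(-4*t)]
  [-t*exp(-4*t), t*exp(-4*t) + exp(-4*t), 2*t*exp(-4*t)]
  [-t^2*exp(-4*t)/2, t^2*exp(-4*t)/2 + t*exp(-4*t), t^2*exp(-4*t) + exp(-4*t)]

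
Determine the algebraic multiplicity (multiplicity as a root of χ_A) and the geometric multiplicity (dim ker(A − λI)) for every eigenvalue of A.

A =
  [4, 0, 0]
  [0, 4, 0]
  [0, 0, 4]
λ = 4: alg = 3, geom = 3

Step 1 — factor the characteristic polynomial to read off the algebraic multiplicities:
  χ_A(x) = (x - 4)^3

Step 2 — compute geometric multiplicities via the rank-nullity identity g(λ) = n − rank(A − λI):
  rank(A − (4)·I) = 0, so dim ker(A − (4)·I) = n − 0 = 3

Summary:
  λ = 4: algebraic multiplicity = 3, geometric multiplicity = 3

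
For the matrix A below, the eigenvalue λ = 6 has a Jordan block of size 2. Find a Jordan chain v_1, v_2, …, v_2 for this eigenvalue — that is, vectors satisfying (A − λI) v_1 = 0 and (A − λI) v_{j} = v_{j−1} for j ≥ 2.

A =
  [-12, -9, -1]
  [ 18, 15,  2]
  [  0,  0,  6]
A Jordan chain for λ = 6 of length 2:
v_1 = (-1, 2, 0)ᵀ
v_2 = (0, 0, 1)ᵀ

Let N = A − (6)·I. We want v_2 with N^2 v_2 = 0 but N^1 v_2 ≠ 0; then v_{j-1} := N · v_j for j = 2, …, 2.

Pick v_2 = (0, 0, 1)ᵀ.
Then v_1 = N · v_2 = (-1, 2, 0)ᵀ.

Sanity check: (A − (6)·I) v_1 = (0, 0, 0)ᵀ = 0. ✓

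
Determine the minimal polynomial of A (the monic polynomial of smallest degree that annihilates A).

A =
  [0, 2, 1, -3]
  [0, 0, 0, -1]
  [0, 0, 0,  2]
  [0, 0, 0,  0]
x^2

The characteristic polynomial is χ_A(x) = x^4, so the eigenvalues are known. The minimal polynomial is
  m_A(x) = Π_λ (x − λ)^{k_λ}
where k_λ is the size of the *largest* Jordan block for λ (equivalently, the smallest k with (A − λI)^k v = 0 for every generalised eigenvector v of λ).

  λ = 0: largest Jordan block has size 2, contributing (x − 0)^2

So m_A(x) = x^2 = x^2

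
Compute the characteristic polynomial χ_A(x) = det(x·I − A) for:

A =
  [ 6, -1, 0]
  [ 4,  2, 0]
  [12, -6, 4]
x^3 - 12*x^2 + 48*x - 64

Expanding det(x·I − A) (e.g. by cofactor expansion or by noting that A is similar to its Jordan form J, which has the same characteristic polynomial as A) gives
  χ_A(x) = x^3 - 12*x^2 + 48*x - 64
which factors as (x - 4)^3. The eigenvalues (with algebraic multiplicities) are λ = 4 with multiplicity 3.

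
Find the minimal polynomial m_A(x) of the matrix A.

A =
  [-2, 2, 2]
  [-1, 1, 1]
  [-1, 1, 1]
x^2

The characteristic polynomial is χ_A(x) = x^3, so the eigenvalues are known. The minimal polynomial is
  m_A(x) = Π_λ (x − λ)^{k_λ}
where k_λ is the size of the *largest* Jordan block for λ (equivalently, the smallest k with (A − λI)^k v = 0 for every generalised eigenvector v of λ).

  λ = 0: largest Jordan block has size 2, contributing (x − 0)^2

So m_A(x) = x^2 = x^2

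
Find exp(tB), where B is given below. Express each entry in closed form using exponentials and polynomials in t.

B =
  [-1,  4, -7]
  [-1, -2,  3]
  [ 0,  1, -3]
e^{tB} =
  [-3*t^2*exp(-2*t)/2 + t*exp(-2*t) + exp(-2*t), -3*t^2*exp(-2*t)/2 + 4*t*exp(-2*t), 6*t^2*exp(-2*t) - 7*t*exp(-2*t)]
  [-t^2*exp(-2*t)/2 - t*exp(-2*t), -t^2*exp(-2*t)/2 + exp(-2*t), 2*t^2*exp(-2*t) + 3*t*exp(-2*t)]
  [-t^2*exp(-2*t)/2, -t^2*exp(-2*t)/2 + t*exp(-2*t), 2*t^2*exp(-2*t) - t*exp(-2*t) + exp(-2*t)]

Strategy: write B = P · J · P⁻¹ where J is a Jordan canonical form, so e^{tB} = P · e^{tJ} · P⁻¹, and e^{tJ} can be computed block-by-block.

B has Jordan form
J =
  [-2,  1,  0]
  [ 0, -2,  1]
  [ 0,  0, -2]
(up to reordering of blocks).

Per-block formulas:
  For a 3×3 Jordan block J_3(-2): exp(t · J_3(-2)) = e^(-2t)·(I + t·N + (t^2/2)·N^2), where N is the 3×3 nilpotent shift.

After assembling e^{tJ} and conjugating by P, we get:

e^{tB} =
  [-3*t^2*exp(-2*t)/2 + t*exp(-2*t) + exp(-2*t), -3*t^2*exp(-2*t)/2 + 4*t*exp(-2*t), 6*t^2*exp(-2*t) - 7*t*exp(-2*t)]
  [-t^2*exp(-2*t)/2 - t*exp(-2*t), -t^2*exp(-2*t)/2 + exp(-2*t), 2*t^2*exp(-2*t) + 3*t*exp(-2*t)]
  [-t^2*exp(-2*t)/2, -t^2*exp(-2*t)/2 + t*exp(-2*t), 2*t^2*exp(-2*t) - t*exp(-2*t) + exp(-2*t)]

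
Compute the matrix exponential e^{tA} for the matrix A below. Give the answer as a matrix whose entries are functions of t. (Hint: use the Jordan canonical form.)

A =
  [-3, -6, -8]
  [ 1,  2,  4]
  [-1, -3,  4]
e^{tA} =
  [4*t*exp(2*t) - 2*exp(2*t) + 3*exp(-t), 12*t*exp(2*t) - 6*exp(2*t) + 6*exp(-t), -8*t*exp(2*t)]
  [-2*t*exp(2*t) + exp(2*t) - exp(-t), -6*t*exp(2*t) + 3*exp(2*t) - 2*exp(-t), 4*t*exp(2*t)]
  [-t*exp(2*t), -3*t*exp(2*t), 2*t*exp(2*t) + exp(2*t)]

Strategy: write A = P · J · P⁻¹ where J is a Jordan canonical form, so e^{tA} = P · e^{tJ} · P⁻¹, and e^{tJ} can be computed block-by-block.

A has Jordan form
J =
  [-1, 0, 0]
  [ 0, 2, 1]
  [ 0, 0, 2]
(up to reordering of blocks).

Per-block formulas:
  For a 2×2 Jordan block J_2(2): exp(t · J_2(2)) = e^(2t)·(I + t·N), where N is the 2×2 nilpotent shift.
  For a 1×1 block at λ = -1: exp(t · [-1]) = [e^(-1t)].

After assembling e^{tJ} and conjugating by P, we get:

e^{tA} =
  [4*t*exp(2*t) - 2*exp(2*t) + 3*exp(-t), 12*t*exp(2*t) - 6*exp(2*t) + 6*exp(-t), -8*t*exp(2*t)]
  [-2*t*exp(2*t) + exp(2*t) - exp(-t), -6*t*exp(2*t) + 3*exp(2*t) - 2*exp(-t), 4*t*exp(2*t)]
  [-t*exp(2*t), -3*t*exp(2*t), 2*t*exp(2*t) + exp(2*t)]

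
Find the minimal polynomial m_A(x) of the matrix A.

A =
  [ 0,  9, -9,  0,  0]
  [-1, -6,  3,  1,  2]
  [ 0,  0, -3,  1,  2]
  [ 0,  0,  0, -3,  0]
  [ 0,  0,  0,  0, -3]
x^2 + 6*x + 9

The characteristic polynomial is χ_A(x) = (x + 3)^5, so the eigenvalues are known. The minimal polynomial is
  m_A(x) = Π_λ (x − λ)^{k_λ}
where k_λ is the size of the *largest* Jordan block for λ (equivalently, the smallest k with (A − λI)^k v = 0 for every generalised eigenvector v of λ).

  λ = -3: largest Jordan block has size 2, contributing (x + 3)^2

So m_A(x) = (x + 3)^2 = x^2 + 6*x + 9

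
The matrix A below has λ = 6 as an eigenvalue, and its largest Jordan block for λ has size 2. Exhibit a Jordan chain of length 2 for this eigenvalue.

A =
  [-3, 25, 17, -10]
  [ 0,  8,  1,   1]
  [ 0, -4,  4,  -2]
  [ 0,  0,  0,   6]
A Jordan chain for λ = 6 of length 2:
v_1 = (-2, 2, -4, 0)ᵀ
v_2 = (3, 1, 0, 0)ᵀ

Let N = A − (6)·I. We want v_2 with N^2 v_2 = 0 but N^1 v_2 ≠ 0; then v_{j-1} := N · v_j for j = 2, …, 2.

Pick v_2 = (3, 1, 0, 0)ᵀ.
Then v_1 = N · v_2 = (-2, 2, -4, 0)ᵀ.

Sanity check: (A − (6)·I) v_1 = (0, 0, 0, 0)ᵀ = 0. ✓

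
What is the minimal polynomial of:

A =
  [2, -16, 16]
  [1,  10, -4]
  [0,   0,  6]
x^2 - 12*x + 36

The characteristic polynomial is χ_A(x) = (x - 6)^3, so the eigenvalues are known. The minimal polynomial is
  m_A(x) = Π_λ (x − λ)^{k_λ}
where k_λ is the size of the *largest* Jordan block for λ (equivalently, the smallest k with (A − λI)^k v = 0 for every generalised eigenvector v of λ).

  λ = 6: largest Jordan block has size 2, contributing (x − 6)^2

So m_A(x) = (x - 6)^2 = x^2 - 12*x + 36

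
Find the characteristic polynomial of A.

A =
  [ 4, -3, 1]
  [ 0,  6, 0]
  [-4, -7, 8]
x^3 - 18*x^2 + 108*x - 216

Expanding det(x·I − A) (e.g. by cofactor expansion or by noting that A is similar to its Jordan form J, which has the same characteristic polynomial as A) gives
  χ_A(x) = x^3 - 18*x^2 + 108*x - 216
which factors as (x - 6)^3. The eigenvalues (with algebraic multiplicities) are λ = 6 with multiplicity 3.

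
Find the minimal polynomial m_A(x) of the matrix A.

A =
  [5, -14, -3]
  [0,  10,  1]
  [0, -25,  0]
x^3 - 15*x^2 + 75*x - 125

The characteristic polynomial is χ_A(x) = (x - 5)^3, so the eigenvalues are known. The minimal polynomial is
  m_A(x) = Π_λ (x − λ)^{k_λ}
where k_λ is the size of the *largest* Jordan block for λ (equivalently, the smallest k with (A − λI)^k v = 0 for every generalised eigenvector v of λ).

  λ = 5: largest Jordan block has size 3, contributing (x − 5)^3

So m_A(x) = (x - 5)^3 = x^3 - 15*x^2 + 75*x - 125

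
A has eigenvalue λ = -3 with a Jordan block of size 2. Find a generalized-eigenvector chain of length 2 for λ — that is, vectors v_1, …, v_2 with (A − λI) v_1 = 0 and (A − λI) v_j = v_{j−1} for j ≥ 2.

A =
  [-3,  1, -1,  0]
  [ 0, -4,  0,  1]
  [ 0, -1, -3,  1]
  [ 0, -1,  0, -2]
A Jordan chain for λ = -3 of length 2:
v_1 = (1, -1, -1, -1)ᵀ
v_2 = (0, 1, 0, 0)ᵀ

Let N = A − (-3)·I. We want v_2 with N^2 v_2 = 0 but N^1 v_2 ≠ 0; then v_{j-1} := N · v_j for j = 2, …, 2.

Pick v_2 = (0, 1, 0, 0)ᵀ.
Then v_1 = N · v_2 = (1, -1, -1, -1)ᵀ.

Sanity check: (A − (-3)·I) v_1 = (0, 0, 0, 0)ᵀ = 0. ✓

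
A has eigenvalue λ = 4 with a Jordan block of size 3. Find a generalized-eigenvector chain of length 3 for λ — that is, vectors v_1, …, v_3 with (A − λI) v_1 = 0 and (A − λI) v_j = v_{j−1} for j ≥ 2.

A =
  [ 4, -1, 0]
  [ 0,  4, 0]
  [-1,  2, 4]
A Jordan chain for λ = 4 of length 3:
v_1 = (0, 0, 1)ᵀ
v_2 = (-1, 0, 2)ᵀ
v_3 = (0, 1, 0)ᵀ

Let N = A − (4)·I. We want v_3 with N^3 v_3 = 0 but N^2 v_3 ≠ 0; then v_{j-1} := N · v_j for j = 3, …, 2.

Pick v_3 = (0, 1, 0)ᵀ.
Then v_2 = N · v_3 = (-1, 0, 2)ᵀ.
Then v_1 = N · v_2 = (0, 0, 1)ᵀ.

Sanity check: (A − (4)·I) v_1 = (0, 0, 0)ᵀ = 0. ✓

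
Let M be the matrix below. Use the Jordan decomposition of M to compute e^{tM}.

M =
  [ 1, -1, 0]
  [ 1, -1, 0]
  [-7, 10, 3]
e^{tM} =
  [t + 1, -t, 0]
  [t, 1 - t, 0]
  [-t - 2*exp(3*t) + 2, t + 3*exp(3*t) - 3, exp(3*t)]

Strategy: write M = P · J · P⁻¹ where J is a Jordan canonical form, so e^{tM} = P · e^{tJ} · P⁻¹, and e^{tJ} can be computed block-by-block.

M has Jordan form
J =
  [0, 1, 0]
  [0, 0, 0]
  [0, 0, 3]
(up to reordering of blocks).

Per-block formulas:
  For a 1×1 block at λ = 3: exp(t · [3]) = [e^(3t)].
  For a 2×2 Jordan block J_2(0): exp(t · J_2(0)) = e^(0t)·(I + t·N), where N is the 2×2 nilpotent shift.

After assembling e^{tJ} and conjugating by P, we get:

e^{tM} =
  [t + 1, -t, 0]
  [t, 1 - t, 0]
  [-t - 2*exp(3*t) + 2, t + 3*exp(3*t) - 3, exp(3*t)]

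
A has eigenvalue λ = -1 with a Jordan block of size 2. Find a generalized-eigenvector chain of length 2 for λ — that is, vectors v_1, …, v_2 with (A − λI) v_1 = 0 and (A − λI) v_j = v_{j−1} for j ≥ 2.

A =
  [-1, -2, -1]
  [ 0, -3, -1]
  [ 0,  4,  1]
A Jordan chain for λ = -1 of length 2:
v_1 = (-2, -2, 4)ᵀ
v_2 = (0, 1, 0)ᵀ

Let N = A − (-1)·I. We want v_2 with N^2 v_2 = 0 but N^1 v_2 ≠ 0; then v_{j-1} := N · v_j for j = 2, …, 2.

Pick v_2 = (0, 1, 0)ᵀ.
Then v_1 = N · v_2 = (-2, -2, 4)ᵀ.

Sanity check: (A − (-1)·I) v_1 = (0, 0, 0)ᵀ = 0. ✓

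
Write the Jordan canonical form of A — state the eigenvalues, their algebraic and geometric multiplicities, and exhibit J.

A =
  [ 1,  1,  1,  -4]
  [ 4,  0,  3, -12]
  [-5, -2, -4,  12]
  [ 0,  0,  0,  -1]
J_3(-1) ⊕ J_1(-1)

The characteristic polynomial is
  det(x·I − A) = x^4 + 4*x^3 + 6*x^2 + 4*x + 1 = (x + 1)^4

Eigenvalues and multiplicities (the geometric multiplicity of λ is n − rank(A − λI), which equals the number of Jordan blocks for λ):
  λ = -1: algebraic multiplicity = 4, geometric multiplicity = 2

Determining the block sizes for each eigenvalue:
  λ = -1: with am = 4 and gm = 2, the partition is not yet determined (e.g. several partitions of 4 into 2 parts exist). Let N = A − (-1)·I. Computing rank(N^1) = 2, rank(N^2) = 1, rank(N^3) = 0; the number of blocks of size ≥ j is rank(N^{j−1}) − rank(N^j), giving [2, 1, 1]. So we have 1 block(s) of size 3, 1 block(s) of size 1 → block sizes [3, 1]

Assembling the blocks gives a Jordan form
J =
  [-1,  1,  0,  0]
  [ 0, -1,  1,  0]
  [ 0,  0, -1,  0]
  [ 0,  0,  0, -1]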